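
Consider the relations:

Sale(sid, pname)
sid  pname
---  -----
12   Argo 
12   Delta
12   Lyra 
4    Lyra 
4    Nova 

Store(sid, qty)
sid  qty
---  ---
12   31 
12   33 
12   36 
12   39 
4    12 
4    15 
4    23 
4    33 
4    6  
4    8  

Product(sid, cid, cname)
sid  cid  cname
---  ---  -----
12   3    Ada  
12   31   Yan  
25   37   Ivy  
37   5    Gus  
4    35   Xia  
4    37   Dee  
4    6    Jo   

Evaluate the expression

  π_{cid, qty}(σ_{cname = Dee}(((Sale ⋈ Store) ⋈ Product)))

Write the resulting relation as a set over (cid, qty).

{(37, 12), (37, 15), (37, 23), (37, 33), (37, 6), (37, 8)}

Sale ⋈ Store (natural join on sid): {(12, Argo, 31), (12, Argo, 33), (12, Argo, 36), (12, Argo, 39), (12, Delta, 31), (12, Delta, 33), (12, Delta, 36), (12, Delta, 39), (12, Lyra, 31), (12, Lyra, 33), (12, Lyra, 36), (12, Lyra, 39), (4, Lyra, 12), (4, Lyra, 15), (4, Lyra, 23), (4, Lyra, 33), (4, Lyra, 6), (4, Lyra, 8), (4, Nova, 12), (4, Nova, 15), (4, Nova, 23), (4, Nova, 33), (4, Nova, 6), (4, Nova, 8)}
(Sale ⋈ Store) ⋈ Product (natural join on sid): {(12, Argo, 31, 3, Ada), (12, Argo, 31, 31, Yan), (12, Argo, 33, 3, Ada), (12, Argo, 33, 31, Yan), (12, Argo, 36, 3, Ada), (12, Argo, 36, 31, Yan), (12, Argo, 39, 3, Ada), (12, Argo, 39, 31, Yan), (12, Delta, 31, 3, Ada), (12, Delta, 31, 31, Yan), (12, Delta, 33, 3, Ada), (12, Delta, 33, 31, Yan), (12, Delta, 36, 3, Ada), (12, Delta, 36, 31, Yan), (12, Delta, 39, 3, Ada), (12, Delta, 39, 31, Yan), (12, Lyra, 31, 3, Ada), (12, Lyra, 31, 31, Yan), (12, Lyra, 33, 3, Ada), (12, Lyra, 33, 31, Yan), (12, Lyra, 36, 3, Ada), (12, Lyra, 36, 31, Yan), (12, Lyra, 39, 3, Ada), (12, Lyra, 39, 31, Yan), (4, Lyra, 12, 35, Xia), (4, Lyra, 12, 37, Dee), (4, Lyra, 12, 6, Jo), (4, Lyra, 15, 35, Xia), (4, Lyra, 15, 37, Dee), (4, Lyra, 15, 6, Jo), (4, Lyra, 23, 35, Xia), (4, Lyra, 23, 37, Dee), (4, Lyra, 23, 6, Jo), (4, Lyra, 33, 35, Xia), (4, Lyra, 33, 37, Dee), (4, Lyra, 33, 6, Jo), (4, Lyra, 6, 35, Xia), (4, Lyra, 6, 37, Dee), (4, Lyra, 6, 6, Jo), (4, Lyra, 8, 35, Xia), (4, Lyra, 8, 37, Dee), (4, Lyra, 8, 6, Jo), (4, Nova, 12, 35, Xia), (4, Nova, 12, 37, Dee), (4, Nova, 12, 6, Jo), (4, Nova, 15, 35, Xia), (4, Nova, 15, 37, Dee), (4, Nova, 15, 6, Jo), (4, Nova, 23, 35, Xia), (4, Nova, 23, 37, Dee), (4, Nova, 23, 6, Jo), (4, Nova, 33, 35, Xia), (4, Nova, 33, 37, Dee), (4, Nova, 33, 6, Jo), (4, Nova, 6, 35, Xia), (4, Nova, 6, 37, Dee), (4, Nova, 6, 6, Jo), (4, Nova, 8, 35, Xia), (4, Nova, 8, 37, Dee), (4, Nova, 8, 6, Jo)}
σ[cname = Dee]: keep tuples satisfying cname = Dee → {(4, Lyra, 12, 37, Dee), (4, Lyra, 15, 37, Dee), (4, Lyra, 23, 37, Dee), (4, Lyra, 33, 37, Dee), (4, Lyra, 6, 37, Dee), (4, Lyra, 8, 37, Dee), (4, Nova, 12, 37, Dee), (4, Nova, 15, 37, Dee), (4, Nova, 23, 37, Dee), (4, Nova, 33, 37, Dee), (4, Nova, 6, 37, Dee), (4, Nova, 8, 37, Dee)}
π_{cid, qty} gives {(37, 12), (37, 15), (37, 23), (37, 33), (37, 6), (37, 8)} (6 duplicate(s) eliminated).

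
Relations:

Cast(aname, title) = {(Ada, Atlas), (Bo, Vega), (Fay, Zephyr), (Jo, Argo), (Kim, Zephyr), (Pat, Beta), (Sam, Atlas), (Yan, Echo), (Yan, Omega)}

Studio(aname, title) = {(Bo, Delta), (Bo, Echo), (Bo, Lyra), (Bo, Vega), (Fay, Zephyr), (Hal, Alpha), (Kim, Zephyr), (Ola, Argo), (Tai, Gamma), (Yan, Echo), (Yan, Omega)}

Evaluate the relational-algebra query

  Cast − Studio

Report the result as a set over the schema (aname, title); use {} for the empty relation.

{(Ada, Atlas), (Jo, Argo), (Pat, Beta), (Sam, Atlas)}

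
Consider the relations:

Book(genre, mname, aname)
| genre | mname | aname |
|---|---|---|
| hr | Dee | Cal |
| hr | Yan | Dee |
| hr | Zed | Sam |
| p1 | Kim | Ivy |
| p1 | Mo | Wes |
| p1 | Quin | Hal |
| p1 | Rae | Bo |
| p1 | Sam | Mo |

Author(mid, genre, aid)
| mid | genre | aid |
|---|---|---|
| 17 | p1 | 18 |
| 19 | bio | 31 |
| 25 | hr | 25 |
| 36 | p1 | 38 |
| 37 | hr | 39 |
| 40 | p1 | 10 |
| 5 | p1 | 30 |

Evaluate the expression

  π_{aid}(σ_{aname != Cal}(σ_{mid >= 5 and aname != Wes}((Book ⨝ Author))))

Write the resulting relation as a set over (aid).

Book ⋈ Author (natural join on genre): {(hr, Dee, Cal, 25, 25), (hr, Dee, Cal, 37, 39), (hr, Yan, Dee, 25, 25), (hr, Yan, Dee, 37, 39), (hr, Zed, Sam, 25, 25), (hr, Zed, Sam, 37, 39), (p1, Kim, Ivy, 17, 18), (p1, Kim, Ivy, 36, 38), (p1, Kim, Ivy, 40, 10), (p1, Kim, Ivy, 5, 30), (p1, Mo, Wes, 17, 18), (p1, Mo, Wes, 36, 38), (p1, Mo, Wes, 40, 10), (p1, Mo, Wes, 5, 30), (p1, Quin, Hal, 17, 18), (p1, Quin, Hal, 36, 38), (p1, Quin, Hal, 40, 10), (p1, Quin, Hal, 5, 30), (p1, Rae, Bo, 17, 18), (p1, Rae, Bo, 36, 38), (p1, Rae, Bo, 40, 10), (p1, Rae, Bo, 5, 30), (p1, Sam, Mo, 17, 18), (p1, Sam, Mo, 36, 38), (p1, Sam, Mo, 40, 10), (p1, Sam, Mo, 5, 30)}
Filtering on mid >= 5 and aname != Wes leaves {(hr, Dee, Cal, 25, 25), (hr, Dee, Cal, 37, 39), (hr, Yan, Dee, 25, 25), (hr, Yan, Dee, 37, 39), (hr, Zed, Sam, 25, 25), (hr, Zed, Sam, 37, 39), (p1, Kim, Ivy, 17, 18), (p1, Kim, Ivy, 36, 38), (p1, Kim, Ivy, 40, 10), (p1, Kim, Ivy, 5, 30), (p1, Quin, Hal, 17, 18), (p1, Quin, Hal, 36, 38), (p1, Quin, Hal, 40, 10), (p1, Quin, Hal, 5, 30), (p1, Rae, Bo, 17, 18), (p1, Rae, Bo, 36, 38), (p1, Rae, Bo, 40, 10), (p1, Rae, Bo, 5, 30), (p1, Sam, Mo, 17, 18), (p1, Sam, Mo, 36, 38), (p1, Sam, Mo, 40, 10), (p1, Sam, Mo, 5, 30)}.
Filtering on aname != Cal leaves {(hr, Yan, Dee, 25, 25), (hr, Yan, Dee, 37, 39), (hr, Zed, Sam, 25, 25), (hr, Zed, Sam, 37, 39), (p1, Kim, Ivy, 17, 18), (p1, Kim, Ivy, 36, 38), (p1, Kim, Ivy, 40, 10), (p1, Kim, Ivy, 5, 30), (p1, Quin, Hal, 17, 18), (p1, Quin, Hal, 36, 38), (p1, Quin, Hal, 40, 10), (p1, Quin, Hal, 5, 30), (p1, Rae, Bo, 17, 18), (p1, Rae, Bo, 36, 38), (p1, Rae, Bo, 40, 10), (p1, Rae, Bo, 5, 30), (p1, Sam, Mo, 17, 18), (p1, Sam, Mo, 36, 38), (p1, Sam, Mo, 40, 10), (p1, Sam, Mo, 5, 30)}.
π[aid]: project onto (aid) (14 duplicate(s) eliminated) → {10, 18, 25, 30, 38, 39}

{10, 18, 25, 30, 38, 39}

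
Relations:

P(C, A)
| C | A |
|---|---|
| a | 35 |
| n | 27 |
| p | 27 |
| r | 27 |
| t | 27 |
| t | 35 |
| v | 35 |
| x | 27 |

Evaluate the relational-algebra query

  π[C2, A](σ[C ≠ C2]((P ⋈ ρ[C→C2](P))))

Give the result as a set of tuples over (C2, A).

{(a, 35), (n, 27), (p, 27), (r, 27), (t, 27), (t, 35), (v, 35), (x, 27)}

ρ[C→C2]: schema becomes (C2, A); tuples unchanged.
Joining P and ρ[C→C2](P) on A yields {(a, 35, a), (a, 35, t), (a, 35, v), (n, 27, n), (n, 27, p), (n, 27, r), (n, 27, t), (n, 27, x), (p, 27, n), (p, 27, p), (p, 27, r), (p, 27, t), (p, 27, x), (r, 27, n), (r, 27, p), (r, 27, r), (r, 27, t), (r, 27, x), (t, 27, n), (t, 27, p), (t, 27, r), (t, 27, t), (t, 27, x), (t, 35, a), (t, 35, t), (t, 35, v), (v, 35, a), (v, 35, t), (v, 35, v), (x, 27, n), (x, 27, p), (x, 27, r), (x, 27, t), (x, 27, x)}.
Filtering on C ≠ C2 leaves {(a, 35, t), (a, 35, v), (n, 27, p), (n, 27, r), (n, 27, t), (n, 27, x), (p, 27, n), (p, 27, r), (p, 27, t), (p, 27, x), (r, 27, n), (r, 27, p), (r, 27, t), (r, 27, x), (t, 27, n), (t, 27, p), (t, 27, r), (t, 27, x), (t, 35, a), (t, 35, v), (v, 35, a), (v, 35, t), (x, 27, n), (x, 27, p), (x, 27, r), (x, 27, t)}.
π[C2, A]: project onto (C2, A) (18 duplicate(s) eliminated) → {(a, 35), (n, 27), (p, 27), (r, 27), (t, 27), (t, 35), (v, 35), (x, 27)}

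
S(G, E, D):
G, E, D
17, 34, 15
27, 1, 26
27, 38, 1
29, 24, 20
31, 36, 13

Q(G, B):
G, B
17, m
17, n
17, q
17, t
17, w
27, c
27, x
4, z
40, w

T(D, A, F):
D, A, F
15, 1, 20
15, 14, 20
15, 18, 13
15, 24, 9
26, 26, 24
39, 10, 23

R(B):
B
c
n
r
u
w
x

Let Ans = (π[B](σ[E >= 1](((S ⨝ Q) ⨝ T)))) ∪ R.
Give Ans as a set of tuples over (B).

{c, m, n, q, r, t, u, w, x}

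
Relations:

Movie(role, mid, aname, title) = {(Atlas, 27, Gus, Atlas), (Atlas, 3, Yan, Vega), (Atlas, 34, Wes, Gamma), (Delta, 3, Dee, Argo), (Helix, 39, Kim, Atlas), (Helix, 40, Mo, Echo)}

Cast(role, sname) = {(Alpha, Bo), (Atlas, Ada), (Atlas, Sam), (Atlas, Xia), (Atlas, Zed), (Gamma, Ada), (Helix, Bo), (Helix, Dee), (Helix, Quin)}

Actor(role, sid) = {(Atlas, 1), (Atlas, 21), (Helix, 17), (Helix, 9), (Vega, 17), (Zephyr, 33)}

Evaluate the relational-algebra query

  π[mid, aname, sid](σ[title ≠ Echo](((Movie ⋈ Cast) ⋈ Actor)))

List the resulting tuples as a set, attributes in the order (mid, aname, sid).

{(27, Gus, 1), (27, Gus, 21), (3, Yan, 1), (3, Yan, 21), (34, Wes, 1), (34, Wes, 21), (39, Kim, 17), (39, Kim, 9)}

Natural join on role: {(Atlas, 27, Gus, Atlas, Ada), (Atlas, 27, Gus, Atlas, Sam), (Atlas, 27, Gus, Atlas, Xia), (Atlas, 27, Gus, Atlas, Zed), (Atlas, 3, Yan, Vega, Ada), (Atlas, 3, Yan, Vega, Sam), (Atlas, 3, Yan, Vega, Xia), (Atlas, 3, Yan, Vega, Zed), (Atlas, 34, Wes, Gamma, Ada), (Atlas, 34, Wes, Gamma, Sam), (Atlas, 34, Wes, Gamma, Xia), (Atlas, 34, Wes, Gamma, Zed), (Helix, 39, Kim, Atlas, Bo), (Helix, 39, Kim, Atlas, Dee), (Helix, 39, Kim, Atlas, Quin), (Helix, 40, Mo, Echo, Bo), (Helix, 40, Mo, Echo, Dee), (Helix, 40, Mo, Echo, Quin)}
Natural join on role: {(Atlas, 27, Gus, Atlas, Ada, 1), (Atlas, 27, Gus, Atlas, Ada, 21), (Atlas, 27, Gus, Atlas, Sam, 1), (Atlas, 27, Gus, Atlas, Sam, 21), (Atlas, 27, Gus, Atlas, Xia, 1), (Atlas, 27, Gus, Atlas, Xia, 21), (Atlas, 27, Gus, Atlas, Zed, 1), (Atlas, 27, Gus, Atlas, Zed, 21), (Atlas, 3, Yan, Vega, Ada, 1), (Atlas, 3, Yan, Vega, Ada, 21), (Atlas, 3, Yan, Vega, Sam, 1), (Atlas, 3, Yan, Vega, Sam, 21), (Atlas, 3, Yan, Vega, Xia, 1), (Atlas, 3, Yan, Vega, Xia, 21), (Atlas, 3, Yan, Vega, Zed, 1), (Atlas, 3, Yan, Vega, Zed, 21), (Atlas, 34, Wes, Gamma, Ada, 1), (Atlas, 34, Wes, Gamma, Ada, 21), (Atlas, 34, Wes, Gamma, Sam, 1), (Atlas, 34, Wes, Gamma, Sam, 21), (Atlas, 34, Wes, Gamma, Xia, 1), (Atlas, 34, Wes, Gamma, Xia, 21), (Atlas, 34, Wes, Gamma, Zed, 1), (Atlas, 34, Wes, Gamma, Zed, 21), (Helix, 39, Kim, Atlas, Bo, 17), (Helix, 39, Kim, Atlas, Bo, 9), (Helix, 39, Kim, Atlas, Dee, 17), (Helix, 39, Kim, Atlas, Dee, 9), (Helix, 39, Kim, Atlas, Quin, 17), (Helix, 39, Kim, Atlas, Quin, 9), (Helix, 40, Mo, Echo, Bo, 17), (Helix, 40, Mo, Echo, Bo, 9), (Helix, 40, Mo, Echo, Dee, 17), (Helix, 40, Mo, Echo, Dee, 9), (Helix, 40, Mo, Echo, Quin, 17), (Helix, 40, Mo, Echo, Quin, 9)}
Apply σ_{title ≠ Echo}; surviving tuples: {(Atlas, 27, Gus, Atlas, Ada, 1), (Atlas, 27, Gus, Atlas, Ada, 21), (Atlas, 27, Gus, Atlas, Sam, 1), (Atlas, 27, Gus, Atlas, Sam, 21), (Atlas, 27, Gus, Atlas, Xia, 1), (Atlas, 27, Gus, Atlas, Xia, 21), (Atlas, 27, Gus, Atlas, Zed, 1), (Atlas, 27, Gus, Atlas, Zed, 21), (Atlas, 3, Yan, Vega, Ada, 1), (Atlas, 3, Yan, Vega, Ada, 21), (Atlas, 3, Yan, Vega, Sam, 1), (Atlas, 3, Yan, Vega, Sam, 21), (Atlas, 3, Yan, Vega, Xia, 1), (Atlas, 3, Yan, Vega, Xia, 21), (Atlas, 3, Yan, Vega, Zed, 1), (Atlas, 3, Yan, Vega, Zed, 21), (Atlas, 34, Wes, Gamma, Ada, 1), (Atlas, 34, Wes, Gamma, Ada, 21), (Atlas, 34, Wes, Gamma, Sam, 1), (Atlas, 34, Wes, Gamma, Sam, 21), (Atlas, 34, Wes, Gamma, Xia, 1), (Atlas, 34, Wes, Gamma, Xia, 21), (Atlas, 34, Wes, Gamma, Zed, 1), (Atlas, 34, Wes, Gamma, Zed, 21), (Helix, 39, Kim, Atlas, Bo, 17), (Helix, 39, Kim, Atlas, Bo, 9), (Helix, 39, Kim, Atlas, Dee, 17), (Helix, 39, Kim, Atlas, Dee, 9), (Helix, 39, Kim, Atlas, Quin, 17), (Helix, 39, Kim, Atlas, Quin, 9)}
Projecting to mid, aname, sid (22 duplicate(s) eliminated): {(27, Gus, 1), (27, Gus, 21), (3, Yan, 1), (3, Yan, 21), (34, Wes, 1), (34, Wes, 21), (39, Kim, 17), (39, Kim, 9)}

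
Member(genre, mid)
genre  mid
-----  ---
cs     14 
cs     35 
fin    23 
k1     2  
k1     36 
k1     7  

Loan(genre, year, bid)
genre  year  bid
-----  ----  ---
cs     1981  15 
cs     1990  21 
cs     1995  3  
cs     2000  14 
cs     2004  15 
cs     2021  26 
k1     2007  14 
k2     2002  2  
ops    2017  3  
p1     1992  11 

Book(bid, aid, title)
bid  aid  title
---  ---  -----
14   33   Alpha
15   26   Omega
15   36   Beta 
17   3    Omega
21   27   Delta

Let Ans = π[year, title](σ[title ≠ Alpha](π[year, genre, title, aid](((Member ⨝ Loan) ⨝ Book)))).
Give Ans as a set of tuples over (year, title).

Member ⋈ Loan (natural join on genre): {(cs, 14, 1981, 15), (cs, 14, 1990, 21), (cs, 14, 1995, 3), (cs, 14, 2000, 14), (cs, 14, 2004, 15), (cs, 14, 2021, 26), (cs, 35, 1981, 15), (cs, 35, 1990, 21), (cs, 35, 1995, 3), (cs, 35, 2000, 14), (cs, 35, 2004, 15), (cs, 35, 2021, 26), (k1, 2, 2007, 14), (k1, 36, 2007, 14), (k1, 7, 2007, 14)}
(Member ⨝ Loan) ⋈ Book (natural join on bid): {(cs, 14, 1981, 15, 26, Omega), (cs, 14, 1981, 15, 36, Beta), (cs, 14, 1990, 21, 27, Delta), (cs, 14, 2000, 14, 33, Alpha), (cs, 14, 2004, 15, 26, Omega), (cs, 14, 2004, 15, 36, Beta), (cs, 35, 1981, 15, 26, Omega), (cs, 35, 1981, 15, 36, Beta), (cs, 35, 1990, 21, 27, Delta), (cs, 35, 2000, 14, 33, Alpha), (cs, 35, 2004, 15, 26, Omega), (cs, 35, 2004, 15, 36, Beta), (k1, 2, 2007, 14, 33, Alpha), (k1, 36, 2007, 14, 33, Alpha), (k1, 7, 2007, 14, 33, Alpha)}
π[year, genre, title, aid]: project onto (year, genre, title, aid) (8 duplicate(s) eliminated) → {(1981, cs, Beta, 36), (1981, cs, Omega, 26), (1990, cs, Delta, 27), (2000, cs, Alpha, 33), (2004, cs, Beta, 36), (2004, cs, Omega, 26), (2007, k1, Alpha, 33)}
Apply σ_{title ≠ Alpha}; surviving tuples: {(1981, cs, Beta, 36), (1981, cs, Omega, 26), (1990, cs, Delta, 27), (2004, cs, Beta, 36), (2004, cs, Omega, 26)}
π[year, title]: project onto (year, title) → {(1981, Beta), (1981, Omega), (1990, Delta), (2004, Beta), (2004, Omega)}

{(1981, Beta), (1981, Omega), (1990, Delta), (2004, Beta), (2004, Omega)}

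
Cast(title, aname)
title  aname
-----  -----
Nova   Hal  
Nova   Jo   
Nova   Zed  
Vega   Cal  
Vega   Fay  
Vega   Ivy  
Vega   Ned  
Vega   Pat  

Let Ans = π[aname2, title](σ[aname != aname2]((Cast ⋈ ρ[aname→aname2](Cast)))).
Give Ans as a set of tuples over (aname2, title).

{(Cal, Vega), (Fay, Vega), (Hal, Nova), (Ivy, Vega), (Jo, Nova), (Ned, Vega), (Pat, Vega), (Zed, Nova)}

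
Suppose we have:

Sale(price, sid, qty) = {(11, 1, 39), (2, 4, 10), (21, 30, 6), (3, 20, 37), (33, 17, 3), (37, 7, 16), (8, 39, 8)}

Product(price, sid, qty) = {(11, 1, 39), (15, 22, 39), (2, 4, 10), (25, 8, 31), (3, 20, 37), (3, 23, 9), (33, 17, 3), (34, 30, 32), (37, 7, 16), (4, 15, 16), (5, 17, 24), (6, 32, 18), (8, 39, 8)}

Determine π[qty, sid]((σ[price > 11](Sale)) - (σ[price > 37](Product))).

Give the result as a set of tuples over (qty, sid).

Apply σ_{price > 11}; surviving tuples: {(21, 30, 6), (33, 17, 3), (37, 7, 16)}
Apply σ_{price > 37}; surviving tuples: {}
Difference: {(21, 30, 6), (33, 17, 3), (37, 7, 16)} with {} → {(21, 30, 6), (33, 17, 3), (37, 7, 16)}
π[qty, sid]: project onto (qty, sid) → {(16, 7), (3, 17), (6, 30)}

{(16, 7), (3, 17), (6, 30)}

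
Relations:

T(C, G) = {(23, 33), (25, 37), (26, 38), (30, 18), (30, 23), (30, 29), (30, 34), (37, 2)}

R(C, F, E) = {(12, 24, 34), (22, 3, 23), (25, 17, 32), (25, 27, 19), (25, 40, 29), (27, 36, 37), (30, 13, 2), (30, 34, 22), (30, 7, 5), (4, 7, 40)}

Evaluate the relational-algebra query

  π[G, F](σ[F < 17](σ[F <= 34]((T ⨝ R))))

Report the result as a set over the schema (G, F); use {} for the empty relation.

T ⋈ R (natural join on C): {(25, 37, 17, 32), (25, 37, 27, 19), (25, 37, 40, 29), (30, 18, 13, 2), (30, 18, 34, 22), (30, 18, 7, 5), (30, 23, 13, 2), (30, 23, 34, 22), (30, 23, 7, 5), (30, 29, 13, 2), (30, 29, 34, 22), (30, 29, 7, 5), (30, 34, 13, 2), (30, 34, 34, 22), (30, 34, 7, 5)}
Selection F <= 34: {(25, 37, 17, 32), (25, 37, 27, 19), (30, 18, 13, 2), (30, 18, 34, 22), (30, 18, 7, 5), (30, 23, 13, 2), (30, 23, 34, 22), (30, 23, 7, 5), (30, 29, 13, 2), (30, 29, 34, 22), (30, 29, 7, 5), (30, 34, 13, 2), (30, 34, 34, 22), (30, 34, 7, 5)}
Selection F < 17: {(30, 18, 13, 2), (30, 18, 7, 5), (30, 23, 13, 2), (30, 23, 7, 5), (30, 29, 13, 2), (30, 29, 7, 5), (30, 34, 13, 2), (30, 34, 7, 5)}
π[G, F]: project onto (G, F) → {(18, 13), (18, 7), (23, 13), (23, 7), (29, 13), (29, 7), (34, 13), (34, 7)}

{(18, 13), (18, 7), (23, 13), (23, 7), (29, 13), (29, 7), (34, 13), (34, 7)}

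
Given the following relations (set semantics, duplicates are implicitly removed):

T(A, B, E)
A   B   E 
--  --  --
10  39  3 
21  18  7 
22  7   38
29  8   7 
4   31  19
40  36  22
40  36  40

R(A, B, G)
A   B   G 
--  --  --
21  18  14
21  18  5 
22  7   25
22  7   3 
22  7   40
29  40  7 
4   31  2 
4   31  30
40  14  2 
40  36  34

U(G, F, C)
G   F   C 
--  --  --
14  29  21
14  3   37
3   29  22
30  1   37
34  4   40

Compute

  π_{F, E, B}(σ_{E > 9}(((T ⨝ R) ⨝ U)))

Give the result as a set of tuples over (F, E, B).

Joining T and R on A, B yields {(21, 18, 7, 14), (21, 18, 7, 5), (22, 7, 38, 25), (22, 7, 38, 3), (22, 7, 38, 40), (4, 31, 19, 2), (4, 31, 19, 30), (40, 36, 22, 34), (40, 36, 40, 34)}.
Joining (T ⨝ R) and U on G yields {(21, 18, 7, 14, 29, 21), (21, 18, 7, 14, 3, 37), (22, 7, 38, 3, 29, 22), (4, 31, 19, 30, 1, 37), (40, 36, 22, 34, 4, 40), (40, 36, 40, 34, 4, 40)}.
Filtering on E > 9 leaves {(22, 7, 38, 3, 29, 22), (4, 31, 19, 30, 1, 37), (40, 36, 22, 34, 4, 40), (40, 36, 40, 34, 4, 40)}.
Projecting to F, E, B: {(1, 19, 31), (29, 38, 7), (4, 22, 36), (4, 40, 36)}

{(1, 19, 31), (29, 38, 7), (4, 22, 36), (4, 40, 36)}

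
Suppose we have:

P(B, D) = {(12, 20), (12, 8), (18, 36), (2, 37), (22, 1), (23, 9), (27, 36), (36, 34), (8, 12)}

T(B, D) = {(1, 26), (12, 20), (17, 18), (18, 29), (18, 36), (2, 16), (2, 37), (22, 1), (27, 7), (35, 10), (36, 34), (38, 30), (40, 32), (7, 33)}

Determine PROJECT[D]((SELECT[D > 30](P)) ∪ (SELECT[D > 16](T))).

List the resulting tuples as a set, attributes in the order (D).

{18, 20, 26, 29, 30, 32, 33, 34, 36, 37}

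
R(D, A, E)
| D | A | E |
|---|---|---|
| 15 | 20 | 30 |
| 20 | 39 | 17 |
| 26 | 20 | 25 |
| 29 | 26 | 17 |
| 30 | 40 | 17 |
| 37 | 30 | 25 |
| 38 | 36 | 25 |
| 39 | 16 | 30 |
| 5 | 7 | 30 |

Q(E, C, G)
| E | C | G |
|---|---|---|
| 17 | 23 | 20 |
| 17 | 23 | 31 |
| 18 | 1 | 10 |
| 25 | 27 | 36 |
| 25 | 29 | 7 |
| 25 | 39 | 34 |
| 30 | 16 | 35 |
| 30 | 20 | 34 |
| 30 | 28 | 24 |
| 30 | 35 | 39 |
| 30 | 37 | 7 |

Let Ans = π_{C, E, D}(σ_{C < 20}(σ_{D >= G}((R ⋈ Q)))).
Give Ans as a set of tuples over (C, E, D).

{(16, 30, 39)}

R ⋈ Q (natural join on E): {(15, 20, 30, 16, 35), (15, 20, 30, 20, 34), (15, 20, 30, 28, 24), (15, 20, 30, 35, 39), (15, 20, 30, 37, 7), (20, 39, 17, 23, 20), (20, 39, 17, 23, 31), (26, 20, 25, 27, 36), (26, 20, 25, 29, 7), (26, 20, 25, 39, 34), (29, 26, 17, 23, 20), (29, 26, 17, 23, 31), (30, 40, 17, 23, 20), (30, 40, 17, 23, 31), (37, 30, 25, 27, 36), (37, 30, 25, 29, 7), (37, 30, 25, 39, 34), (38, 36, 25, 27, 36), (38, 36, 25, 29, 7), (38, 36, 25, 39, 34), (39, 16, 30, 16, 35), (39, 16, 30, 20, 34), (39, 16, 30, 28, 24), (39, 16, 30, 35, 39), (39, 16, 30, 37, 7), (5, 7, 30, 16, 35), (5, 7, 30, 20, 34), (5, 7, 30, 28, 24), (5, 7, 30, 35, 39), (5, 7, 30, 37, 7)}
Apply σ_{D >= G}; surviving tuples: {(15, 20, 30, 37, 7), (20, 39, 17, 23, 20), (26, 20, 25, 29, 7), (29, 26, 17, 23, 20), (30, 40, 17, 23, 20), (37, 30, 25, 27, 36), (37, 30, 25, 29, 7), (37, 30, 25, 39, 34), (38, 36, 25, 27, 36), (38, 36, 25, 29, 7), (38, 36, 25, 39, 34), (39, 16, 30, 16, 35), (39, 16, 30, 20, 34), (39, 16, 30, 28, 24), (39, 16, 30, 35, 39), (39, 16, 30, 37, 7)}
Apply σ_{C < 20}; surviving tuples: {(39, 16, 30, 16, 35)}
Keep only column(s) C, E, D: {(16, 30, 39)}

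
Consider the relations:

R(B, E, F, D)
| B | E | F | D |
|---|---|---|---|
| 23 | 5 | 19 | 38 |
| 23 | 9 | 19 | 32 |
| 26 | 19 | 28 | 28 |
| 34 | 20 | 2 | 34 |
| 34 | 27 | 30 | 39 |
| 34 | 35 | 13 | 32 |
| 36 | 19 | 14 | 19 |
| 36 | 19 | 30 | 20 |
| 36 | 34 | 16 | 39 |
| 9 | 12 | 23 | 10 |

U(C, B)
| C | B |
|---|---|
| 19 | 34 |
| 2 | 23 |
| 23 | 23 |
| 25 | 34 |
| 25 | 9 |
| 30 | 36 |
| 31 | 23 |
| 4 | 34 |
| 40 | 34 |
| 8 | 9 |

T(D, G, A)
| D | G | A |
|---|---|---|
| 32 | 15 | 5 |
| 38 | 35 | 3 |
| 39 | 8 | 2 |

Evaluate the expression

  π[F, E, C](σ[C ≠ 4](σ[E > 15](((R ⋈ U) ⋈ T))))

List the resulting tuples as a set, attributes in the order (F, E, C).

Joining R and U on B yields {(23, 5, 19, 38, 2), (23, 5, 19, 38, 23), (23, 5, 19, 38, 31), (23, 9, 19, 32, 2), (23, 9, 19, 32, 23), (23, 9, 19, 32, 31), (34, 20, 2, 34, 19), (34, 20, 2, 34, 25), (34, 20, 2, 34, 4), (34, 20, 2, 34, 40), (34, 27, 30, 39, 19), (34, 27, 30, 39, 25), (34, 27, 30, 39, 4), (34, 27, 30, 39, 40), (34, 35, 13, 32, 19), (34, 35, 13, 32, 25), (34, 35, 13, 32, 4), (34, 35, 13, 32, 40), (36, 19, 14, 19, 30), (36, 19, 30, 20, 30), (36, 34, 16, 39, 30), (9, 12, 23, 10, 25), (9, 12, 23, 10, 8)}.
Joining (R ⋈ U) and T on D yields {(23, 5, 19, 38, 2, 35, 3), (23, 5, 19, 38, 23, 35, 3), (23, 5, 19, 38, 31, 35, 3), (23, 9, 19, 32, 2, 15, 5), (23, 9, 19, 32, 23, 15, 5), (23, 9, 19, 32, 31, 15, 5), (34, 27, 30, 39, 19, 8, 2), (34, 27, 30, 39, 25, 8, 2), (34, 27, 30, 39, 4, 8, 2), (34, 27, 30, 39, 40, 8, 2), (34, 35, 13, 32, 19, 15, 5), (34, 35, 13, 32, 25, 15, 5), (34, 35, 13, 32, 4, 15, 5), (34, 35, 13, 32, 40, 15, 5), (36, 34, 16, 39, 30, 8, 2)}.
Selection E > 15: {(34, 27, 30, 39, 19, 8, 2), (34, 27, 30, 39, 25, 8, 2), (34, 27, 30, 39, 4, 8, 2), (34, 27, 30, 39, 40, 8, 2), (34, 35, 13, 32, 19, 15, 5), (34, 35, 13, 32, 25, 15, 5), (34, 35, 13, 32, 4, 15, 5), (34, 35, 13, 32, 40, 15, 5), (36, 34, 16, 39, 30, 8, 2)}
Selection C ≠ 4: {(34, 27, 30, 39, 19, 8, 2), (34, 27, 30, 39, 25, 8, 2), (34, 27, 30, 39, 40, 8, 2), (34, 35, 13, 32, 19, 15, 5), (34, 35, 13, 32, 25, 15, 5), (34, 35, 13, 32, 40, 15, 5), (36, 34, 16, 39, 30, 8, 2)}
π_{F, E, C} gives {(13, 35, 19), (13, 35, 25), (13, 35, 40), (16, 34, 30), (30, 27, 19), (30, 27, 25), (30, 27, 40)}.

{(13, 35, 19), (13, 35, 25), (13, 35, 40), (16, 34, 30), (30, 27, 19), (30, 27, 25), (30, 27, 40)}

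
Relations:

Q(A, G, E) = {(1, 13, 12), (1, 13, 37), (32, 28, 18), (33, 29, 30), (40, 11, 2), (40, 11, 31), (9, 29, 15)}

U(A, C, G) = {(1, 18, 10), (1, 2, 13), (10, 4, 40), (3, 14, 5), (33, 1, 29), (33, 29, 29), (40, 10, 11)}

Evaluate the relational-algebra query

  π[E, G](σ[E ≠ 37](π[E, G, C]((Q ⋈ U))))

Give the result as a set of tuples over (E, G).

{(12, 13), (2, 11), (30, 29), (31, 11)}

Joining Q and U on A, G yields {(1, 13, 12, 2), (1, 13, 37, 2), (33, 29, 30, 1), (33, 29, 30, 29), (40, 11, 2, 10), (40, 11, 31, 10)}.
Keep only column(s) E, G, C: {(12, 13, 2), (2, 11, 10), (30, 29, 1), (30, 29, 29), (31, 11, 10), (37, 13, 2)}
Selection E ≠ 37: {(12, 13, 2), (2, 11, 10), (30, 29, 1), (30, 29, 29), (31, 11, 10)}
Keep only column(s) E, G (1 duplicate(s) eliminated): {(12, 13), (2, 11), (30, 29), (31, 11)}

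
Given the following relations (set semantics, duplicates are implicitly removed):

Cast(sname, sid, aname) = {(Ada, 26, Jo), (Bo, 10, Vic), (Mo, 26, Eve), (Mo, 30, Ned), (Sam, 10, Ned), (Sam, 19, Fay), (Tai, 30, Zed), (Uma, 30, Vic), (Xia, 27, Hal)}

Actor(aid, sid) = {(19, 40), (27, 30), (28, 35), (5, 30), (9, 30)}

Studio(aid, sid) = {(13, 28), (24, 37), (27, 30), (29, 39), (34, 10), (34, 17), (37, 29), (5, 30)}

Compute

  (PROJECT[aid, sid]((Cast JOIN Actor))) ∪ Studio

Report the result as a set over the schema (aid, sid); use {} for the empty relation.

Cast ⋈ Actor (natural join on sid): {(Mo, 30, Ned, 27), (Mo, 30, Ned, 5), (Mo, 30, Ned, 9), (Tai, 30, Zed, 27), (Tai, 30, Zed, 5), (Tai, 30, Zed, 9), (Uma, 30, Vic, 27), (Uma, 30, Vic, 5), (Uma, 30, Vic, 9)}
Keep only column(s) aid, sid (6 duplicate(s) eliminated): {(27, 30), (5, 30), (9, 30)}
Set union of the two operands is {(13, 28), (24, 37), (27, 30), (29, 39), (34, 10), (34, 17), (37, 29), (5, 30), (9, 30)}.

{(13, 28), (24, 37), (27, 30), (29, 39), (34, 10), (34, 17), (37, 29), (5, 30), (9, 30)}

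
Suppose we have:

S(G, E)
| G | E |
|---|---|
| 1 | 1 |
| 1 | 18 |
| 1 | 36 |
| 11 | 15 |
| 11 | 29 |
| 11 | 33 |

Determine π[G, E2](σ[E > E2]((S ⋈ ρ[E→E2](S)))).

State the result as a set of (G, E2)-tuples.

ρ[E→E2]: schema becomes (G, E2); tuples unchanged.
Joining S and ρ[E→E2](S) on G yields {(1, 1, 1), (1, 1, 18), (1, 1, 36), (1, 18, 1), (1, 18, 18), (1, 18, 36), (1, 36, 1), (1, 36, 18), (1, 36, 36), (11, 15, 15), (11, 15, 29), (11, 15, 33), (11, 29, 15), (11, 29, 29), (11, 29, 33), (11, 33, 15), (11, 33, 29), (11, 33, 33)}.
Filtering on E > E2 leaves {(1, 18, 1), (1, 36, 1), (1, 36, 18), (11, 29, 15), (11, 33, 15), (11, 33, 29)}.
Projecting to G, E2 (2 duplicate(s) eliminated): {(1, 1), (1, 18), (11, 15), (11, 29)}

{(1, 1), (1, 18), (11, 15), (11, 29)}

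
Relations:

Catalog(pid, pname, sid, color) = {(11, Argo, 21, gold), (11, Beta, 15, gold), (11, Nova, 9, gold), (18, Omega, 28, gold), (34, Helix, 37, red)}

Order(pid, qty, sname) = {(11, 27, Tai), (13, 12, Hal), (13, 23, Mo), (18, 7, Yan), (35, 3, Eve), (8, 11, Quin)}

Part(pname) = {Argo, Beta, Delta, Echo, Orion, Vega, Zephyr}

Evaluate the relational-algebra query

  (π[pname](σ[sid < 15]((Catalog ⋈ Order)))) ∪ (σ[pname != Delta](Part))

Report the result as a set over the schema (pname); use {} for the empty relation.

{Argo, Beta, Echo, Nova, Orion, Vega, Zephyr}

Joining Catalog and Order on pid yields {(11, Argo, 21, gold, 27, Tai), (11, Beta, 15, gold, 27, Tai), (11, Nova, 9, gold, 27, Tai), (18, Omega, 28, gold, 7, Yan)}.
Apply σ_{sid < 15}; surviving tuples: {(11, Nova, 9, gold, 27, Tai)}
Keep only column(s) pname: {Nova}
Apply σ_{pname != Delta}; surviving tuples: {Argo, Beta, Echo, Orion, Vega, Zephyr}
Taking the union: {Argo, Beta, Echo, Nova, Orion, Vega, Zephyr}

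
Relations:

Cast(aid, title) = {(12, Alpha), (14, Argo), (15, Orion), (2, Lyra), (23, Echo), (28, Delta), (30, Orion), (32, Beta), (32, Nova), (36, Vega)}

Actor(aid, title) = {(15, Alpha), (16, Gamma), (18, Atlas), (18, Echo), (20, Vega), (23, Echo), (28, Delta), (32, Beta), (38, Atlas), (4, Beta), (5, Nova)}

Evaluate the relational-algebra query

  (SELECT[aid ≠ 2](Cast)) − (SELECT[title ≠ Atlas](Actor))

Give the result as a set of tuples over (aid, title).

{(12, Alpha), (14, Argo), (15, Orion), (30, Orion), (32, Nova), (36, Vega)}

Apply σ_{aid ≠ 2}; surviving tuples: {(12, Alpha), (14, Argo), (15, Orion), (23, Echo), (28, Delta), (30, Orion), (32, Beta), (32, Nova), (36, Vega)}
Apply σ_{title ≠ Atlas}; surviving tuples: {(15, Alpha), (16, Gamma), (18, Echo), (20, Vega), (23, Echo), (28, Delta), (32, Beta), (4, Beta), (5, Nova)}
Difference: {(12, Alpha), (14, Argo), (15, Orion), (23, Echo), (28, Delta), (30, Orion), (32, Beta), (32, Nova), (36, Vega)} with {(15, Alpha), (16, Gamma), (18, Echo), (20, Vega), (23, Echo), (28, Delta), (32, Beta), (4, Beta), (5, Nova)} → {(12, Alpha), (14, Argo), (15, Orion), (30, Orion), (32, Nova), (36, Vega)}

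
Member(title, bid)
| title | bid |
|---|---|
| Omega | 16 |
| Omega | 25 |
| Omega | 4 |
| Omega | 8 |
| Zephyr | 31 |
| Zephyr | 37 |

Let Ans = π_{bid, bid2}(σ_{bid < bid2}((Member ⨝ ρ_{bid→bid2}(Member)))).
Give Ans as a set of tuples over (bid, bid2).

{(16, 25), (31, 37), (4, 16), (4, 25), (4, 8), (8, 16), (8, 25)}

ρ[bid→bid2]: schema becomes (title, bid2); tuples unchanged.
Joining Member and ρ_{bid→bid2}(Member) on title yields {(Omega, 16, 16), (Omega, 16, 25), (Omega, 16, 4), (Omega, 16, 8), (Omega, 25, 16), (Omega, 25, 25), (Omega, 25, 4), (Omega, 25, 8), (Omega, 4, 16), (Omega, 4, 25), (Omega, 4, 4), (Omega, 4, 8), (Omega, 8, 16), (Omega, 8, 25), (Omega, 8, 4), (Omega, 8, 8), (Zephyr, 31, 31), (Zephyr, 31, 37), (Zephyr, 37, 31), (Zephyr, 37, 37)}.
Filtering on bid < bid2 leaves {(Omega, 16, 25), (Omega, 4, 16), (Omega, 4, 25), (Omega, 4, 8), (Omega, 8, 16), (Omega, 8, 25), (Zephyr, 31, 37)}.
π_{bid, bid2} gives {(16, 25), (31, 37), (4, 16), (4, 25), (4, 8), (8, 16), (8, 25)}.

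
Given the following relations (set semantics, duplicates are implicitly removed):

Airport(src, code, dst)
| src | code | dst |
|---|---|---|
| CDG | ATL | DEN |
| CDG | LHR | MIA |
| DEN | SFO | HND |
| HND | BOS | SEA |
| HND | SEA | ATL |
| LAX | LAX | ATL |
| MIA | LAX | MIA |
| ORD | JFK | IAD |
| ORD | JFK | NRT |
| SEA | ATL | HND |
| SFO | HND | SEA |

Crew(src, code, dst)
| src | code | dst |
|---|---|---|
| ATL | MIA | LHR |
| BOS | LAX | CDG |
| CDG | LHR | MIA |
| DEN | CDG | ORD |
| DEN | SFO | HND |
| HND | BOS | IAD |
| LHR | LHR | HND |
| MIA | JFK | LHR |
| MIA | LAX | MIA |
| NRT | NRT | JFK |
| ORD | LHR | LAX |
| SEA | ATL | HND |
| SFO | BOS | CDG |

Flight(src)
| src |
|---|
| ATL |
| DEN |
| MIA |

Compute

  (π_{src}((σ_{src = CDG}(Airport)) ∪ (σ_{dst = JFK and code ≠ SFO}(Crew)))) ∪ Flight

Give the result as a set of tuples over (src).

{ATL, CDG, DEN, MIA, NRT}

Filtering on src = CDG leaves {(CDG, ATL, DEN), (CDG, LHR, MIA)}.
Filtering on dst = JFK and code ≠ SFO leaves {(NRT, NRT, JFK)}.
Set union of the two operands is {(CDG, ATL, DEN), (CDG, LHR, MIA), (NRT, NRT, JFK)}.
Keep only column(s) src (1 duplicate(s) eliminated): {CDG, NRT}
Set union of the two operands is {ATL, CDG, DEN, MIA, NRT}.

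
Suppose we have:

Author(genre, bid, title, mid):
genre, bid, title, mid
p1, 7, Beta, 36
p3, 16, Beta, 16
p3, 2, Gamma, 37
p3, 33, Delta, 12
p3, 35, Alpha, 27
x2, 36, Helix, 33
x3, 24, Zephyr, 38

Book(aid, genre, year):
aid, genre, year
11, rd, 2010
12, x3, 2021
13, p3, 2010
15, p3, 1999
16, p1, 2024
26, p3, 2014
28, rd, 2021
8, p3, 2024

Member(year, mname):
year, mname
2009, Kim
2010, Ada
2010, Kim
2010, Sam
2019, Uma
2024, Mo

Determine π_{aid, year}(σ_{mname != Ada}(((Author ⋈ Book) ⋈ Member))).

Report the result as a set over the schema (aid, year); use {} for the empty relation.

Natural join on genre: {(p1, 7, Beta, 36, 16, 2024), (p3, 16, Beta, 16, 13, 2010), (p3, 16, Beta, 16, 15, 1999), (p3, 16, Beta, 16, 26, 2014), (p3, 16, Beta, 16, 8, 2024), (p3, 2, Gamma, 37, 13, 2010), (p3, 2, Gamma, 37, 15, 1999), (p3, 2, Gamma, 37, 26, 2014), (p3, 2, Gamma, 37, 8, 2024), (p3, 33, Delta, 12, 13, 2010), (p3, 33, Delta, 12, 15, 1999), (p3, 33, Delta, 12, 26, 2014), (p3, 33, Delta, 12, 8, 2024), (p3, 35, Alpha, 27, 13, 2010), (p3, 35, Alpha, 27, 15, 1999), (p3, 35, Alpha, 27, 26, 2014), (p3, 35, Alpha, 27, 8, 2024), (x3, 24, Zephyr, 38, 12, 2021)}
Natural join on year: {(p1, 7, Beta, 36, 16, 2024, Mo), (p3, 16, Beta, 16, 13, 2010, Ada), (p3, 16, Beta, 16, 13, 2010, Kim), (p3, 16, Beta, 16, 13, 2010, Sam), (p3, 16, Beta, 16, 8, 2024, Mo), (p3, 2, Gamma, 37, 13, 2010, Ada), (p3, 2, Gamma, 37, 13, 2010, Kim), (p3, 2, Gamma, 37, 13, 2010, Sam), (p3, 2, Gamma, 37, 8, 2024, Mo), (p3, 33, Delta, 12, 13, 2010, Ada), (p3, 33, Delta, 12, 13, 2010, Kim), (p3, 33, Delta, 12, 13, 2010, Sam), (p3, 33, Delta, 12, 8, 2024, Mo), (p3, 35, Alpha, 27, 13, 2010, Ada), (p3, 35, Alpha, 27, 13, 2010, Kim), (p3, 35, Alpha, 27, 13, 2010, Sam), (p3, 35, Alpha, 27, 8, 2024, Mo)}
Filtering on mname != Ada leaves {(p1, 7, Beta, 36, 16, 2024, Mo), (p3, 16, Beta, 16, 13, 2010, Kim), (p3, 16, Beta, 16, 13, 2010, Sam), (p3, 16, Beta, 16, 8, 2024, Mo), (p3, 2, Gamma, 37, 13, 2010, Kim), (p3, 2, Gamma, 37, 13, 2010, Sam), (p3, 2, Gamma, 37, 8, 2024, Mo), (p3, 33, Delta, 12, 13, 2010, Kim), (p3, 33, Delta, 12, 13, 2010, Sam), (p3, 33, Delta, 12, 8, 2024, Mo), (p3, 35, Alpha, 27, 13, 2010, Kim), (p3, 35, Alpha, 27, 13, 2010, Sam), (p3, 35, Alpha, 27, 8, 2024, Mo)}.
π_{aid, year} gives {(13, 2010), (16, 2024), (8, 2024)} (10 duplicate(s) eliminated).

{(13, 2010), (16, 2024), (8, 2024)}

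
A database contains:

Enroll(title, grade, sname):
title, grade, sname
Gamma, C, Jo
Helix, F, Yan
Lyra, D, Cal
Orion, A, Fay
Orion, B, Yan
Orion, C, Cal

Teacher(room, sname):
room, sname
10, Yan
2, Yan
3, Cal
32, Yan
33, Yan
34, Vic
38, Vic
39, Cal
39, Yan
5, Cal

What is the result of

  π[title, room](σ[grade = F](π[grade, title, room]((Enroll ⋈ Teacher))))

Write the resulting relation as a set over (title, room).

{(Helix, 10), (Helix, 2), (Helix, 32), (Helix, 33), (Helix, 39)}

Joining Enroll and Teacher on sname yields {(Helix, F, Yan, 10), (Helix, F, Yan, 2), (Helix, F, Yan, 32), (Helix, F, Yan, 33), (Helix, F, Yan, 39), (Lyra, D, Cal, 3), (Lyra, D, Cal, 39), (Lyra, D, Cal, 5), (Orion, B, Yan, 10), (Orion, B, Yan, 2), (Orion, B, Yan, 32), (Orion, B, Yan, 33), (Orion, B, Yan, 39), (Orion, C, Cal, 3), (Orion, C, Cal, 39), (Orion, C, Cal, 5)}.
Keep only column(s) grade, title, room: {(B, Orion, 10), (B, Orion, 2), (B, Orion, 32), (B, Orion, 33), (B, Orion, 39), (C, Orion, 3), (C, Orion, 39), (C, Orion, 5), (D, Lyra, 3), (D, Lyra, 39), (D, Lyra, 5), (F, Helix, 10), (F, Helix, 2), (F, Helix, 32), (F, Helix, 33), (F, Helix, 39)}
Filtering on grade = F leaves {(F, Helix, 10), (F, Helix, 2), (F, Helix, 32), (F, Helix, 33), (F, Helix, 39)}.
Keep only column(s) title, room: {(Helix, 10), (Helix, 2), (Helix, 32), (Helix, 33), (Helix, 39)}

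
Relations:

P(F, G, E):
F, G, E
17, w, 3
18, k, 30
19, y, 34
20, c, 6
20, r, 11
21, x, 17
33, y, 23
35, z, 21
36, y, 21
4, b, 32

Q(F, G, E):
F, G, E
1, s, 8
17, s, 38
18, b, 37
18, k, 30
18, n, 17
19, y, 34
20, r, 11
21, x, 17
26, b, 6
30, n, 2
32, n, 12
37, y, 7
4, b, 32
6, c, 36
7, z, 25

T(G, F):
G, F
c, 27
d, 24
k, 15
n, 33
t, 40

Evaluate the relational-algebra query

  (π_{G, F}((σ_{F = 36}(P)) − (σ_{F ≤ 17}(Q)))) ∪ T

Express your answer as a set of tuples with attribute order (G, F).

Selection F = 36: {(36, y, 21)}
Selection F ≤ 17: {(1, s, 8), (17, s, 38), (4, b, 32), (6, c, 36), (7, z, 25)}
Taking the difference: {(36, y, 21)}
π_{G, F} gives {(y, 36)}.
Taking the union: {(c, 27), (d, 24), (k, 15), (n, 33), (t, 40), (y, 36)}

{(c, 27), (d, 24), (k, 15), (n, 33), (t, 40), (y, 36)}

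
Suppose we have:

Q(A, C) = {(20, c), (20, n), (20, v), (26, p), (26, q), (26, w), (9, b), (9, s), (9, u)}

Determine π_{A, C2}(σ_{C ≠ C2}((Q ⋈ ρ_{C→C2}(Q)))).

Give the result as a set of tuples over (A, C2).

{(20, c), (20, n), (20, v), (26, p), (26, q), (26, w), (9, b), (9, s), (9, u)}

ρ[C→C2]: schema becomes (A, C2); tuples unchanged.
Joining Q and ρ_{C→C2}(Q) on A yields {(20, c, c), (20, c, n), (20, c, v), (20, n, c), (20, n, n), (20, n, v), (20, v, c), (20, v, n), (20, v, v), (26, p, p), (26, p, q), (26, p, w), (26, q, p), (26, q, q), (26, q, w), (26, w, p), (26, w, q), (26, w, w), (9, b, b), (9, b, s), (9, b, u), (9, s, b), (9, s, s), (9, s, u), (9, u, b), (9, u, s), (9, u, u)}.
Filtering on C ≠ C2 leaves {(20, c, n), (20, c, v), (20, n, c), (20, n, v), (20, v, c), (20, v, n), (26, p, q), (26, p, w), (26, q, p), (26, q, w), (26, w, p), (26, w, q), (9, b, s), (9, b, u), (9, s, b), (9, s, u), (9, u, b), (9, u, s)}.
Keep only column(s) A, C2 (9 duplicate(s) eliminated): {(20, c), (20, n), (20, v), (26, p), (26, q), (26, w), (9, b), (9, s), (9, u)}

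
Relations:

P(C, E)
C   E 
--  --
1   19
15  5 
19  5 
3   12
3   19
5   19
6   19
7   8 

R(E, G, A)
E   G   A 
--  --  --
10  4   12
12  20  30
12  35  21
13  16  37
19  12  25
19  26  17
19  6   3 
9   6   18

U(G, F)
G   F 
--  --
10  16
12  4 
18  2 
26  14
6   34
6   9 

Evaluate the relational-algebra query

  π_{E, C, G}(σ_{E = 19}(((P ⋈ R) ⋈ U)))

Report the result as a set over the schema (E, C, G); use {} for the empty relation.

Joining P and R on E yields {(1, 19, 12, 25), (1, 19, 26, 17), (1, 19, 6, 3), (3, 12, 20, 30), (3, 12, 35, 21), (3, 19, 12, 25), (3, 19, 26, 17), (3, 19, 6, 3), (5, 19, 12, 25), (5, 19, 26, 17), (5, 19, 6, 3), (6, 19, 12, 25), (6, 19, 26, 17), (6, 19, 6, 3)}.
Joining (P ⋈ R) and U on G yields {(1, 19, 12, 25, 4), (1, 19, 26, 17, 14), (1, 19, 6, 3, 34), (1, 19, 6, 3, 9), (3, 19, 12, 25, 4), (3, 19, 26, 17, 14), (3, 19, 6, 3, 34), (3, 19, 6, 3, 9), (5, 19, 12, 25, 4), (5, 19, 26, 17, 14), (5, 19, 6, 3, 34), (5, 19, 6, 3, 9), (6, 19, 12, 25, 4), (6, 19, 26, 17, 14), (6, 19, 6, 3, 34), (6, 19, 6, 3, 9)}.
σ[E = 19]: keep tuples satisfying E = 19 → {(1, 19, 12, 25, 4), (1, 19, 26, 17, 14), (1, 19, 6, 3, 34), (1, 19, 6, 3, 9), (3, 19, 12, 25, 4), (3, 19, 26, 17, 14), (3, 19, 6, 3, 34), (3, 19, 6, 3, 9), (5, 19, 12, 25, 4), (5, 19, 26, 17, 14), (5, 19, 6, 3, 34), (5, 19, 6, 3, 9), (6, 19, 12, 25, 4), (6, 19, 26, 17, 14), (6, 19, 6, 3, 34), (6, 19, 6, 3, 9)}
π[E, C, G]: project onto (E, C, G) (4 duplicate(s) eliminated) → {(19, 1, 12), (19, 1, 26), (19, 1, 6), (19, 3, 12), (19, 3, 26), (19, 3, 6), (19, 5, 12), (19, 5, 26), (19, 5, 6), (19, 6, 12), (19, 6, 26), (19, 6, 6)}

{(19, 1, 12), (19, 1, 26), (19, 1, 6), (19, 3, 12), (19, 3, 26), (19, 3, 6), (19, 5, 12), (19, 5, 26), (19, 5, 6), (19, 6, 12), (19, 6, 26), (19, 6, 6)}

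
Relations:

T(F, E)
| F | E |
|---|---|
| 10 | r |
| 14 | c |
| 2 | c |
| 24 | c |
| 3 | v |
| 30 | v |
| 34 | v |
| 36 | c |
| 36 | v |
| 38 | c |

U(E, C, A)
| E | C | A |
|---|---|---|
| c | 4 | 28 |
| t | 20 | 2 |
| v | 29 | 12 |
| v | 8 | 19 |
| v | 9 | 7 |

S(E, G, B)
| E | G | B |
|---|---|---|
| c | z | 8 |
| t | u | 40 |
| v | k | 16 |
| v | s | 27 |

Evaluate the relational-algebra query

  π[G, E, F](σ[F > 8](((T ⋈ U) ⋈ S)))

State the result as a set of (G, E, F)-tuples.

{(k, v, 30), (k, v, 34), (k, v, 36), (s, v, 30), (s, v, 34), (s, v, 36), (z, c, 14), (z, c, 24), (z, c, 36), (z, c, 38)}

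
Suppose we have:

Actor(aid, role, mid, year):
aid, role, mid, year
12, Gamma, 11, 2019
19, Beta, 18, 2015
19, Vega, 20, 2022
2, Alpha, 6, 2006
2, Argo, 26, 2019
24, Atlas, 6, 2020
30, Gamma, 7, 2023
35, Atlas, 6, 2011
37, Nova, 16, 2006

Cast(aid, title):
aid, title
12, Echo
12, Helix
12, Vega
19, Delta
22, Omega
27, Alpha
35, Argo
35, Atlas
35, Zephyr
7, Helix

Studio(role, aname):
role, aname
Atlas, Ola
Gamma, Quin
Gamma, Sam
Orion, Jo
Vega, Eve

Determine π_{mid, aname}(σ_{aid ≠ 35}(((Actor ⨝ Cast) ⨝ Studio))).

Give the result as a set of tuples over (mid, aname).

{(11, Quin), (11, Sam), (20, Eve)}

Joining Actor and Cast on aid yields {(12, Gamma, 11, 2019, Echo), (12, Gamma, 11, 2019, Helix), (12, Gamma, 11, 2019, Vega), (19, Beta, 18, 2015, Delta), (19, Vega, 20, 2022, Delta), (35, Atlas, 6, 2011, Argo), (35, Atlas, 6, 2011, Atlas), (35, Atlas, 6, 2011, Zephyr)}.
Joining (Actor ⨝ Cast) and Studio on role yields {(12, Gamma, 11, 2019, Echo, Quin), (12, Gamma, 11, 2019, Echo, Sam), (12, Gamma, 11, 2019, Helix, Quin), (12, Gamma, 11, 2019, Helix, Sam), (12, Gamma, 11, 2019, Vega, Quin), (12, Gamma, 11, 2019, Vega, Sam), (19, Vega, 20, 2022, Delta, Eve), (35, Atlas, 6, 2011, Argo, Ola), (35, Atlas, 6, 2011, Atlas, Ola), (35, Atlas, 6, 2011, Zephyr, Ola)}.
Filtering on aid ≠ 35 leaves {(12, Gamma, 11, 2019, Echo, Quin), (12, Gamma, 11, 2019, Echo, Sam), (12, Gamma, 11, 2019, Helix, Quin), (12, Gamma, 11, 2019, Helix, Sam), (12, Gamma, 11, 2019, Vega, Quin), (12, Gamma, 11, 2019, Vega, Sam), (19, Vega, 20, 2022, Delta, Eve)}.
Keep only column(s) mid, aname (4 duplicate(s) eliminated): {(11, Quin), (11, Sam), (20, Eve)}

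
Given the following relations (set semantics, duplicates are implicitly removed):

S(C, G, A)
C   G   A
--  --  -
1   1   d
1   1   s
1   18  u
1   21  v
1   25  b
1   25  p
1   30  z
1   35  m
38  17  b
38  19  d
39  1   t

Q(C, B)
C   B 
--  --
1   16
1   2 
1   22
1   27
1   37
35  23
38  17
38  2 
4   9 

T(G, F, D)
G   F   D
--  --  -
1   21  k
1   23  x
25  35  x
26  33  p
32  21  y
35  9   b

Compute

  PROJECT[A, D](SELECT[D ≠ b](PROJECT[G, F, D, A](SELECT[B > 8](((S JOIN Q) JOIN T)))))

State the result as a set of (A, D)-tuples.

{(b, x), (d, k), (d, x), (p, x), (s, k), (s, x)}

Joining S and Q on C yields {(1, 1, d, 16), (1, 1, d, 2), (1, 1, d, 22), (1, 1, d, 27), (1, 1, d, 37), (1, 1, s, 16), (1, 1, s, 2), (1, 1, s, 22), (1, 1, s, 27), (1, 1, s, 37), (1, 18, u, 16), (1, 18, u, 2), (1, 18, u, 22), (1, 18, u, 27), (1, 18, u, 37), (1, 21, v, 16), (1, 21, v, 2), (1, 21, v, 22), (1, 21, v, 27), (1, 21, v, 37), (1, 25, b, 16), (1, 25, b, 2), (1, 25, b, 22), (1, 25, b, 27), (1, 25, b, 37), (1, 25, p, 16), (1, 25, p, 2), (1, 25, p, 22), (1, 25, p, 27), (1, 25, p, 37), (1, 30, z, 16), (1, 30, z, 2), (1, 30, z, 22), (1, 30, z, 27), (1, 30, z, 37), (1, 35, m, 16), (1, 35, m, 2), (1, 35, m, 22), (1, 35, m, 27), (1, 35, m, 37), (38, 17, b, 17), (38, 17, b, 2), (38, 19, d, 17), (38, 19, d, 2)}.
Joining (S JOIN Q) and T on G yields {(1, 1, d, 16, 21, k), (1, 1, d, 16, 23, x), (1, 1, d, 2, 21, k), (1, 1, d, 2, 23, x), (1, 1, d, 22, 21, k), (1, 1, d, 22, 23, x), (1, 1, d, 27, 21, k), (1, 1, d, 27, 23, x), (1, 1, d, 37, 21, k), (1, 1, d, 37, 23, x), (1, 1, s, 16, 21, k), (1, 1, s, 16, 23, x), (1, 1, s, 2, 21, k), (1, 1, s, 2, 23, x), (1, 1, s, 22, 21, k), (1, 1, s, 22, 23, x), (1, 1, s, 27, 21, k), (1, 1, s, 27, 23, x), (1, 1, s, 37, 21, k), (1, 1, s, 37, 23, x), (1, 25, b, 16, 35, x), (1, 25, b, 2, 35, x), (1, 25, b, 22, 35, x), (1, 25, b, 27, 35, x), (1, 25, b, 37, 35, x), (1, 25, p, 16, 35, x), (1, 25, p, 2, 35, x), (1, 25, p, 22, 35, x), (1, 25, p, 27, 35, x), (1, 25, p, 37, 35, x), (1, 35, m, 16, 9, b), (1, 35, m, 2, 9, b), (1, 35, m, 22, 9, b), (1, 35, m, 27, 9, b), (1, 35, m, 37, 9, b)}.
σ[B > 8]: keep tuples satisfying B > 8 → {(1, 1, d, 16, 21, k), (1, 1, d, 16, 23, x), (1, 1, d, 22, 21, k), (1, 1, d, 22, 23, x), (1, 1, d, 27, 21, k), (1, 1, d, 27, 23, x), (1, 1, d, 37, 21, k), (1, 1, d, 37, 23, x), (1, 1, s, 16, 21, k), (1, 1, s, 16, 23, x), (1, 1, s, 22, 21, k), (1, 1, s, 22, 23, x), (1, 1, s, 27, 21, k), (1, 1, s, 27, 23, x), (1, 1, s, 37, 21, k), (1, 1, s, 37, 23, x), (1, 25, b, 16, 35, x), (1, 25, b, 22, 35, x), (1, 25, b, 27, 35, x), (1, 25, b, 37, 35, x), (1, 25, p, 16, 35, x), (1, 25, p, 22, 35, x), (1, 25, p, 27, 35, x), (1, 25, p, 37, 35, x), (1, 35, m, 16, 9, b), (1, 35, m, 22, 9, b), (1, 35, m, 27, 9, b), (1, 35, m, 37, 9, b)}
Keep only column(s) G, F, D, A (21 duplicate(s) eliminated): {(1, 21, k, d), (1, 21, k, s), (1, 23, x, d), (1, 23, x, s), (25, 35, x, b), (25, 35, x, p), (35, 9, b, m)}
σ[D ≠ b]: keep tuples satisfying D ≠ b → {(1, 21, k, d), (1, 21, k, s), (1, 23, x, d), (1, 23, x, s), (25, 35, x, b), (25, 35, x, p)}
Keep only column(s) A, D: {(b, x), (d, k), (d, x), (p, x), (s, k), (s, x)}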